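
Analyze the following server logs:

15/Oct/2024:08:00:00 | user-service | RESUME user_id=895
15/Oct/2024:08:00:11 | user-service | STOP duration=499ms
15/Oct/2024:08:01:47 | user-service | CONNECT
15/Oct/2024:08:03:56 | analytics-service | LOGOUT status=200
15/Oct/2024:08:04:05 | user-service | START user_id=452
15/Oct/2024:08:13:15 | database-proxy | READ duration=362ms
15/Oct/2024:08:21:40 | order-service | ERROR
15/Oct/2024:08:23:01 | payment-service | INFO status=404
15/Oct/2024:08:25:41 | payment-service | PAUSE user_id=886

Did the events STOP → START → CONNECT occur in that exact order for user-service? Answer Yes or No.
No

To verify sequence order:

1. Find all events in sequence STOP → START → CONNECT for user-service
2. Extract their timestamps
3. Check if timestamps are in ascending order
4. Result: No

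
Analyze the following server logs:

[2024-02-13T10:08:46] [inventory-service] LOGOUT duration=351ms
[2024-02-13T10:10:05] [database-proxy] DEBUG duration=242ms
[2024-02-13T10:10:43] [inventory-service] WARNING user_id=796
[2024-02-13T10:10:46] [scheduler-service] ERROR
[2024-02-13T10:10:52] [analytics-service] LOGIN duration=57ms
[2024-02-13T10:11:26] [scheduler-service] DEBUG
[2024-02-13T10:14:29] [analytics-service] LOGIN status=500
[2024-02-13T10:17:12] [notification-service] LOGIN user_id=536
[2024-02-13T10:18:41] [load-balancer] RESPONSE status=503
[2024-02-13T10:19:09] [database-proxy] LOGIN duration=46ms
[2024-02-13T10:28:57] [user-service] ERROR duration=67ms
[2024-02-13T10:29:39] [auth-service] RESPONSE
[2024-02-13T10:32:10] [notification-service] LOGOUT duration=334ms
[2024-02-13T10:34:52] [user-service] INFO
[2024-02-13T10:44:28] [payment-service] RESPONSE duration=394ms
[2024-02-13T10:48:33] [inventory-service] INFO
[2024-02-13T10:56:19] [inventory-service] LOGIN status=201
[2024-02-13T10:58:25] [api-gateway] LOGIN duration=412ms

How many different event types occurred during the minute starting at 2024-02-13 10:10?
4

To count unique event types:

1. Filter events in the minute starting at 2024-02-13 10:10
2. Extract event types from matching entries
3. Count unique types: 4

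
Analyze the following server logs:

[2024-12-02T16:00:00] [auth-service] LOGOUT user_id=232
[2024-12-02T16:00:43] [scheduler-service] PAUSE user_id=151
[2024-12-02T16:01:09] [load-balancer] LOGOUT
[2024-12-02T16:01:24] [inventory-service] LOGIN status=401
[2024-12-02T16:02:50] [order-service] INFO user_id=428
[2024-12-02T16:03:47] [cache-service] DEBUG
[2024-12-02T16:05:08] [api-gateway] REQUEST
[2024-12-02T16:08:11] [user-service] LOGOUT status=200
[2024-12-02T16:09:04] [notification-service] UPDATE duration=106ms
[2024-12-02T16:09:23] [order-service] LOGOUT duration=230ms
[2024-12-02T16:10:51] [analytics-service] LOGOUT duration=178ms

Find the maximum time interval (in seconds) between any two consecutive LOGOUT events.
422

To find the longest gap:

1. Extract all LOGOUT events in chronological order
2. Calculate time differences between consecutive events
3. Find the maximum difference
4. Longest gap: 422 seconds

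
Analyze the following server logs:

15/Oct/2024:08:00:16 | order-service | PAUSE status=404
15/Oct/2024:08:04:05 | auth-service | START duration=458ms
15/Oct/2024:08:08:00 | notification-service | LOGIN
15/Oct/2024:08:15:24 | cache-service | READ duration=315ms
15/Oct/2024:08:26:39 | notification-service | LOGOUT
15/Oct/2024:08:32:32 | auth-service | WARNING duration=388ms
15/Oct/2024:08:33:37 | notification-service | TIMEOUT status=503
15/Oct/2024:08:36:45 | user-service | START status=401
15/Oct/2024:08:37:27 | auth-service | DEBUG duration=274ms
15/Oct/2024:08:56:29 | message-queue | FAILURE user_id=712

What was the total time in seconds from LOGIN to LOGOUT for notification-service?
1119

To calculate state duration:

1. Find LOGIN event for notification-service: 15/Oct/2024:08:08:00
2. Find LOGOUT event for notification-service: 15/Oct/2024:08:26:39
3. Calculate duration: 15/Oct/2024:08:26:39 - 15/Oct/2024:08:08:00 = 1119 seconds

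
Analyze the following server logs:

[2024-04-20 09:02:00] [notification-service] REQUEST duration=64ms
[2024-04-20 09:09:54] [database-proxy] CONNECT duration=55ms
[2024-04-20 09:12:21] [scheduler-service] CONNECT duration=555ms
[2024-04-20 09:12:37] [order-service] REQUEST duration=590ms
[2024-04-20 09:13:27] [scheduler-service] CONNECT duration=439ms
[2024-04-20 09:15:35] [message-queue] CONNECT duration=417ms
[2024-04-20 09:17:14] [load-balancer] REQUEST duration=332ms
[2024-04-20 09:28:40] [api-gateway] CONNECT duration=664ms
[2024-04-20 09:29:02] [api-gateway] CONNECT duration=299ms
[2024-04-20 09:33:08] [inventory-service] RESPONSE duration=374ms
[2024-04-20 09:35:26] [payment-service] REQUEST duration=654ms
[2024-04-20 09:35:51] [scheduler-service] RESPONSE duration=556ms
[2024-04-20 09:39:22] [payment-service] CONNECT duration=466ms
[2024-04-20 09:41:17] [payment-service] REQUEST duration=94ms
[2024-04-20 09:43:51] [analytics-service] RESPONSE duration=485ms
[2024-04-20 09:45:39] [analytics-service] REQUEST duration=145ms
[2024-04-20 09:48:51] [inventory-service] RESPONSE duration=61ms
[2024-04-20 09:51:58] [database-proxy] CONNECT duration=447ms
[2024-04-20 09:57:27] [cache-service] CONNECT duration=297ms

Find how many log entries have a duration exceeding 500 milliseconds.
5

To count timeouts:

1. Threshold: 500ms
2. Extract duration from each log entry
3. Count entries where duration > 500
4. Timeout count: 5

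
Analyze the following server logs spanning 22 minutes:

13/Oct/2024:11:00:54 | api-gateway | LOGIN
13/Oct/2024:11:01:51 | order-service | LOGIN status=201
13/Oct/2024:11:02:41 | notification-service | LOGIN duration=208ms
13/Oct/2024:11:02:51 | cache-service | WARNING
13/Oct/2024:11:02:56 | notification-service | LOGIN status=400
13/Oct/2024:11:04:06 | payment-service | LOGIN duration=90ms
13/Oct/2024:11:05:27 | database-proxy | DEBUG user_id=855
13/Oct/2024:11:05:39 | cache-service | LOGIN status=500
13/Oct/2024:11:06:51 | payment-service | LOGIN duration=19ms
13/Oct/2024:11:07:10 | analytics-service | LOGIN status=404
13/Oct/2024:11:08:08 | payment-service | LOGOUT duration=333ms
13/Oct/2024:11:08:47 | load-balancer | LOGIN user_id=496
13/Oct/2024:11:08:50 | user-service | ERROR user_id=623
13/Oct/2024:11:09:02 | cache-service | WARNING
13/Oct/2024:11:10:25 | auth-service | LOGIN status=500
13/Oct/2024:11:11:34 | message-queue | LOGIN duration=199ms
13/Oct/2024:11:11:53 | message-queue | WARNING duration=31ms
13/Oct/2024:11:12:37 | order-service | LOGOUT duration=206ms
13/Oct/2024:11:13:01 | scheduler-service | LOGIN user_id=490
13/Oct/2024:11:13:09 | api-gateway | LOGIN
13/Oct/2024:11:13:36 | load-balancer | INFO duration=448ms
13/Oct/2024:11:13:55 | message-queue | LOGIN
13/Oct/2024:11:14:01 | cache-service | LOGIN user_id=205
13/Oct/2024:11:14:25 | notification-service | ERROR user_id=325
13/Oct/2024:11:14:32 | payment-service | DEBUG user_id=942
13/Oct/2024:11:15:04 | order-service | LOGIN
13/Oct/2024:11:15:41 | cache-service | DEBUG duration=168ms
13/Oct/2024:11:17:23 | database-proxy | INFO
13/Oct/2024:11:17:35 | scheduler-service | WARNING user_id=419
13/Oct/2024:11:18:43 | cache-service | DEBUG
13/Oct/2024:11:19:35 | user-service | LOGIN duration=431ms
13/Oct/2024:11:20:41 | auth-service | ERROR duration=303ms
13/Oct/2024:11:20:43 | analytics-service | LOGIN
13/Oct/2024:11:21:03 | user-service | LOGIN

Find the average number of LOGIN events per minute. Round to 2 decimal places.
0.86

To calculate the rate:

1. Count total LOGIN events: 19
2. Total time period: 22 minutes
3. Rate = 19 / 22 = 0.86 events per minute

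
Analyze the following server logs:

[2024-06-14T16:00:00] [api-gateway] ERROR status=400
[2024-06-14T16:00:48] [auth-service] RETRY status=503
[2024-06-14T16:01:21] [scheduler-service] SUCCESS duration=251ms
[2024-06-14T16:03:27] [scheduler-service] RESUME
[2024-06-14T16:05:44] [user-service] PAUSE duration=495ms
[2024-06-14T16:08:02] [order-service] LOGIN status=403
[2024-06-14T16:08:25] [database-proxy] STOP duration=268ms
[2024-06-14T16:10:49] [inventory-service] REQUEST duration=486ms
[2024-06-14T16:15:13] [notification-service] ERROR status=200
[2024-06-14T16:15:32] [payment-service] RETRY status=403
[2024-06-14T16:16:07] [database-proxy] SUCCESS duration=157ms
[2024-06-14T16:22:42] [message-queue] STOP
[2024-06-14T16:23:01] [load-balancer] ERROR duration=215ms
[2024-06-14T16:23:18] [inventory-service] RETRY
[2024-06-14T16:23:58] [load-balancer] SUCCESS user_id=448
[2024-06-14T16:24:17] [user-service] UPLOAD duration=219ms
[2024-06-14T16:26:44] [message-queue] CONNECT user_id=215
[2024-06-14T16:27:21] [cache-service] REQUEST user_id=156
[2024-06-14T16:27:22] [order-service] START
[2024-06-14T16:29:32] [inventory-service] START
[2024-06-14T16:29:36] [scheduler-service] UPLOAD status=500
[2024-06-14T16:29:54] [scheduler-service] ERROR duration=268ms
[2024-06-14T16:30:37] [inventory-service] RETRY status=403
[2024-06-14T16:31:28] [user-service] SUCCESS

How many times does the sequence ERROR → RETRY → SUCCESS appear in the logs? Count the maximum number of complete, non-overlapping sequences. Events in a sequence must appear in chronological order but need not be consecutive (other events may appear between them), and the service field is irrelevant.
4

To count sequences:

1. Look for pattern: ERROR → RETRY → SUCCESS
2. Greedily scan the log in chronological order, matching each sequence element in turn (ignoring service)
3. Each time the full pattern completes, increment the count and restart matching from the next event
4. Complete non-overlapping sequences found: 4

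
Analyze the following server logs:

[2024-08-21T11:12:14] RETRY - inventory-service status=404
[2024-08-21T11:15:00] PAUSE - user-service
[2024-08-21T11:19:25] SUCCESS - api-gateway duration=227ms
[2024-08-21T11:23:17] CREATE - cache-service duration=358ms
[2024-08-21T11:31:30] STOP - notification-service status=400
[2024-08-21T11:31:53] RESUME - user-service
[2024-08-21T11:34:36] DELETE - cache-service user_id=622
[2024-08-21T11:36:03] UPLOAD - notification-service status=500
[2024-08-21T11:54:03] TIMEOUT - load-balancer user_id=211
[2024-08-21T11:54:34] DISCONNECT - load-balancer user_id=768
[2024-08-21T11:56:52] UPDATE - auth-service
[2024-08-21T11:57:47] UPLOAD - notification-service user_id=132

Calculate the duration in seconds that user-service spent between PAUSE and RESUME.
1013

To calculate state duration:

1. Find PAUSE event for user-service: 2024-08-21T11:15:00
2. Find RESUME event for user-service: 2024-08-21T11:31:53
3. Calculate duration: 2024-08-21T11:31:53 - 2024-08-21T11:15:00 = 1013 seconds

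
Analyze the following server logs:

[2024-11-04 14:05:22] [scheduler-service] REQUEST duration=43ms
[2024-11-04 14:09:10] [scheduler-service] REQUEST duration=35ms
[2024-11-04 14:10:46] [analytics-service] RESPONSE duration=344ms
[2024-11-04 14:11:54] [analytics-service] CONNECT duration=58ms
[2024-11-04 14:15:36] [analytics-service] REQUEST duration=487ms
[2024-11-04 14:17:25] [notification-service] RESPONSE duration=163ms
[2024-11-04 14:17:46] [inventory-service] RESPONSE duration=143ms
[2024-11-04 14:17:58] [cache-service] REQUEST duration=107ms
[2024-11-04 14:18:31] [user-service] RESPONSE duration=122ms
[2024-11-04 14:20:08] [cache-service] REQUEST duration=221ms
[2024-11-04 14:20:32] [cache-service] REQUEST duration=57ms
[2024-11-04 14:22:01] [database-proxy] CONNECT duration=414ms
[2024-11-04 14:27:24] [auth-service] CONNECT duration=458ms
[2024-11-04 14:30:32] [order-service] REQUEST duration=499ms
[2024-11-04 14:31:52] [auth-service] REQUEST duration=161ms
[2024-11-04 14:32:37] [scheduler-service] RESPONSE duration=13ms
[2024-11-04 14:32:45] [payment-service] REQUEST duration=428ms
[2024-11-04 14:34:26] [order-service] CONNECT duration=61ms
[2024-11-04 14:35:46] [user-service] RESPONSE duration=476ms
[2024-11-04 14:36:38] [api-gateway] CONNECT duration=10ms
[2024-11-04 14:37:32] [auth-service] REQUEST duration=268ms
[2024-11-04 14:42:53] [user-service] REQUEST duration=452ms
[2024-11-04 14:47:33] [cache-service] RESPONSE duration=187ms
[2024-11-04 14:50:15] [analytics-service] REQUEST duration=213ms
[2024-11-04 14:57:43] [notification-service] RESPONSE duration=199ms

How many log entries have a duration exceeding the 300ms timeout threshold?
8

To count timeouts:

1. Threshold: 300ms
2. Extract duration from each log entry
3. Count entries where duration > 300
4. Timeout count: 8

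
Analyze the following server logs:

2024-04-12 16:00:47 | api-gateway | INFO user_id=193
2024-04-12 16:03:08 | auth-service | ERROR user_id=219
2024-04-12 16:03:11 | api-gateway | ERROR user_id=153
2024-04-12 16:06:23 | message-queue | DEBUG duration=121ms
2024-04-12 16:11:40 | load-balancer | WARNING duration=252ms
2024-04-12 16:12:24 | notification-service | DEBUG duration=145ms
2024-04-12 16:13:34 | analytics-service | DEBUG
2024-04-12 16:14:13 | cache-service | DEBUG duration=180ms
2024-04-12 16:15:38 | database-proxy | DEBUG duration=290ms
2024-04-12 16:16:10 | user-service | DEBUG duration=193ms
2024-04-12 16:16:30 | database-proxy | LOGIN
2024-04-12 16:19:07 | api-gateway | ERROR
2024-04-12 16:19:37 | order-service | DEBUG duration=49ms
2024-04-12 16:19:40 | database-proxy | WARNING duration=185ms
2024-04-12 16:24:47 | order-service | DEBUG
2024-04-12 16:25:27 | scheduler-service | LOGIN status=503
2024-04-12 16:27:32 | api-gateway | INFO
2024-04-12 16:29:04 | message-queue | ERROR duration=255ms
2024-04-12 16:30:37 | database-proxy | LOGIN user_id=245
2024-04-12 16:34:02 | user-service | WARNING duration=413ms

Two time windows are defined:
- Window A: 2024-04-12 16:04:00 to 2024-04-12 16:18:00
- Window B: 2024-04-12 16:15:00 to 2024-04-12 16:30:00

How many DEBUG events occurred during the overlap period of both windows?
2

To find overlap events:

1. Window A: 2024-04-12 16:04:00 to 2024-04-12 16:18:00
2. Window B: 2024-04-12 16:15:00 to 2024-04-12 16:30:00
3. Overlap period: 2024-04-12 16:15:00 to 2024-04-12 16:18:00
4. Count DEBUG events in overlap: 2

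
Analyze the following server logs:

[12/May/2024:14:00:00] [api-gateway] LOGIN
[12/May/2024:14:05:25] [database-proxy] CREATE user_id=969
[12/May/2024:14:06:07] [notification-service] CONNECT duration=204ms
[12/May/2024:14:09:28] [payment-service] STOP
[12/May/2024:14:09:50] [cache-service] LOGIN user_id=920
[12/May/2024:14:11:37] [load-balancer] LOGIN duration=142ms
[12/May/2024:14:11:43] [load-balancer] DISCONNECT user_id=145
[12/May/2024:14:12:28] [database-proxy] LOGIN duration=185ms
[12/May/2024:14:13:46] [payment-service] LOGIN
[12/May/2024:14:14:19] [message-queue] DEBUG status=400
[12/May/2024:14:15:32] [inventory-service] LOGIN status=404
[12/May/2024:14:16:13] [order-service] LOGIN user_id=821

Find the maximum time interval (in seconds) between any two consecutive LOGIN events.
590

To find the longest gap:

1. Extract all LOGIN events in chronological order
2. Calculate time differences between consecutive events
3. Find the maximum difference
4. Longest gap: 590 seconds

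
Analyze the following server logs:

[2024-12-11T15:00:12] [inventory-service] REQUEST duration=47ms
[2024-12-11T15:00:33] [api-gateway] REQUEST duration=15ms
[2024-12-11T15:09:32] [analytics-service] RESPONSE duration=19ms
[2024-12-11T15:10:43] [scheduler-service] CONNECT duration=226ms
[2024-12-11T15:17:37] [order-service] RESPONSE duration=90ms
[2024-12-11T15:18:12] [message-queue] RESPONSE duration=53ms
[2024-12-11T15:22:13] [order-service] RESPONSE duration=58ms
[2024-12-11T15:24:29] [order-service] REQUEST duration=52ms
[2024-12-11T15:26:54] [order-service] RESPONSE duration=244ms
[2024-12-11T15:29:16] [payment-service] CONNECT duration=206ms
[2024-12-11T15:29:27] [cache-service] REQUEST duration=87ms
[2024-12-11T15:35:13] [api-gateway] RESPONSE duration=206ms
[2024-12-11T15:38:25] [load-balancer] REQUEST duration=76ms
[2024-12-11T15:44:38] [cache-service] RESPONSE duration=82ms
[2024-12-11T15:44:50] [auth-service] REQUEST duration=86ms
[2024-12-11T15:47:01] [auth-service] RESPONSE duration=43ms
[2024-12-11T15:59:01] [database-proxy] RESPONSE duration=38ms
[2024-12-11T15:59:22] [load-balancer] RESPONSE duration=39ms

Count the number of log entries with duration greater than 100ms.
4

To count timeouts:

1. Threshold: 100ms
2. Extract duration from each log entry
3. Count entries where duration > 100
4. Timeout count: 4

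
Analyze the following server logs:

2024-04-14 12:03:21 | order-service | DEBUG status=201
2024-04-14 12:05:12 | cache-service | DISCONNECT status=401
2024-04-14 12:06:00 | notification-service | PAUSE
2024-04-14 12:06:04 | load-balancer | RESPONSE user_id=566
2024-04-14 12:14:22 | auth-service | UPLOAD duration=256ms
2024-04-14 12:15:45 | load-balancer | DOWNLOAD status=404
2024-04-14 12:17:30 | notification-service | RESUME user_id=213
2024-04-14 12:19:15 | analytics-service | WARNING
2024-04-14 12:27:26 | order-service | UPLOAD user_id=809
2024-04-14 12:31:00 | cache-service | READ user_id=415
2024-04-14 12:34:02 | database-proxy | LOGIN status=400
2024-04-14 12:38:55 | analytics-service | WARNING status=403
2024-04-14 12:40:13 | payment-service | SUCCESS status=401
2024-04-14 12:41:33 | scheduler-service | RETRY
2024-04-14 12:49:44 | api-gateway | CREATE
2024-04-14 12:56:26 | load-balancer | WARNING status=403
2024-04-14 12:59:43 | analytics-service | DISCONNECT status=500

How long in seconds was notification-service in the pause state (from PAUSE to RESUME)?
690

To calculate state duration:

1. Find PAUSE event for notification-service: 2024-04-14 12:06:00
2. Find RESUME event for notification-service: 2024-04-14 12:17:30
3. Calculate duration: 2024-04-14 12:17:30 - 2024-04-14 12:06:00 = 690 seconds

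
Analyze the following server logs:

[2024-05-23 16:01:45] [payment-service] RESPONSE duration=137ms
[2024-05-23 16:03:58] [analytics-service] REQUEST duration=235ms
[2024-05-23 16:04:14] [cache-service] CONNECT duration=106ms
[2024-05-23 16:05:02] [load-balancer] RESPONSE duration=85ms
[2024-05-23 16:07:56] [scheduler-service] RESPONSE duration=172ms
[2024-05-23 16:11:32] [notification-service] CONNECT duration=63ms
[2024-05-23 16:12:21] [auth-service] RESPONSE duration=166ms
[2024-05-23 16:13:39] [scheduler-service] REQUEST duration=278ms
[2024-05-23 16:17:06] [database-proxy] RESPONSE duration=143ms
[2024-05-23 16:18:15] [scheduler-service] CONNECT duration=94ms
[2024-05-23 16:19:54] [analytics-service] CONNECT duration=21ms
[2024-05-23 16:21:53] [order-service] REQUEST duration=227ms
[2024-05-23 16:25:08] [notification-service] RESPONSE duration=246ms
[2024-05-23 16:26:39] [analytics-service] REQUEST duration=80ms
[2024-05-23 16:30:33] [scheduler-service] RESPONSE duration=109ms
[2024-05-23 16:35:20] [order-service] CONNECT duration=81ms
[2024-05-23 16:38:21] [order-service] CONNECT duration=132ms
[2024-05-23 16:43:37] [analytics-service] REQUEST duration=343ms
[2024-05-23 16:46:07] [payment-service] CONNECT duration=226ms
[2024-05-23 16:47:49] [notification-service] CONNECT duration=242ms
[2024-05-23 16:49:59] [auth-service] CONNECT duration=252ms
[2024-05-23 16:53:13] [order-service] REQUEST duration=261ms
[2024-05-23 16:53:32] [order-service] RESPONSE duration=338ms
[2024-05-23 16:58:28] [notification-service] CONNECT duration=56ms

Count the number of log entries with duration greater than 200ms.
10

To count timeouts:

1. Threshold: 200ms
2. Extract duration from each log entry
3. Count entries where duration > 200
4. Timeout count: 10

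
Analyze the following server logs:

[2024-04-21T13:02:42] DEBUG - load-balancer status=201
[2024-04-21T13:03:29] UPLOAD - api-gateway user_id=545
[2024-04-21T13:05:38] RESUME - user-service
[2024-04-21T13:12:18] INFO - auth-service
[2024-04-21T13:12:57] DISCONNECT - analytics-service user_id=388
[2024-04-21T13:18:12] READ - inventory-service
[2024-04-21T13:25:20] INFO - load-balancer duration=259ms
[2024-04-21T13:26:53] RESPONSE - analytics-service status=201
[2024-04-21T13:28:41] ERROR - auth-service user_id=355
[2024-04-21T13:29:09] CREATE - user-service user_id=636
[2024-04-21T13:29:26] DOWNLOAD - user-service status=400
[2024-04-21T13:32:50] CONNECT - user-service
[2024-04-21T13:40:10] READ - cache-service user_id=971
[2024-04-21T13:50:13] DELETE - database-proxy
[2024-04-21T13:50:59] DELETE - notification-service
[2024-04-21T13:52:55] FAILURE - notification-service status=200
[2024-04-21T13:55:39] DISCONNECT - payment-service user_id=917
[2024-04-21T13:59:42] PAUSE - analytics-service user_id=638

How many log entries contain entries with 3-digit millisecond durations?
1

To find matching entries:

1. Pattern to match: entries with 3-digit millisecond durations
2. Scan each log entry for the pattern
3. Count matches: 1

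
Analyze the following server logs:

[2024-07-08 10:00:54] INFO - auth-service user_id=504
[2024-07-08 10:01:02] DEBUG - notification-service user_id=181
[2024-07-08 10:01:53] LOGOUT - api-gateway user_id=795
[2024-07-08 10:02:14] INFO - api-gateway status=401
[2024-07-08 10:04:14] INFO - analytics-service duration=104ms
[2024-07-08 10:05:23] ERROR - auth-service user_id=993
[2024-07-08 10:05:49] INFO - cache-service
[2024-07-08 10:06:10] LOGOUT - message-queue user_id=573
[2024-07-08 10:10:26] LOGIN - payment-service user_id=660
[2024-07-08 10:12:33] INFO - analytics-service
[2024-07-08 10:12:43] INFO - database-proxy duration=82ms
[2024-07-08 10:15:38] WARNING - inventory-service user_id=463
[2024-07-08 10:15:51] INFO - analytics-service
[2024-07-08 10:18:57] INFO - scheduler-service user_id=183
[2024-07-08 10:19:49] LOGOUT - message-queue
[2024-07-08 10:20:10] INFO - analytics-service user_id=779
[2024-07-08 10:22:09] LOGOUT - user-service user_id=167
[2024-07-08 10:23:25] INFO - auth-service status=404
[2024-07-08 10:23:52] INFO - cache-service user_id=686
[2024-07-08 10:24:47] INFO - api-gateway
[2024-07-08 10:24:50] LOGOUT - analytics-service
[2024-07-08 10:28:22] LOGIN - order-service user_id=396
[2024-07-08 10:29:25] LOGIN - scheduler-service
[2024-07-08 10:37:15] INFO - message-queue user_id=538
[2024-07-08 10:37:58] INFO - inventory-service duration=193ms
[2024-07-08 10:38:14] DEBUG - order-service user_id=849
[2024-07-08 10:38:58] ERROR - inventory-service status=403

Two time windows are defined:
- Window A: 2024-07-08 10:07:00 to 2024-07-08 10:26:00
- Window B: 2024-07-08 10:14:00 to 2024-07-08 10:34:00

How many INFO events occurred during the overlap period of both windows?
6

To find overlap events:

1. Window A: 2024-07-08 10:07:00 to 2024-07-08 10:26:00
2. Window B: 2024-07-08 10:14:00 to 2024-07-08 10:34:00
3. Overlap period: 2024-07-08 10:14:00 to 2024-07-08 10:26:00
4. Count INFO events in overlap: 6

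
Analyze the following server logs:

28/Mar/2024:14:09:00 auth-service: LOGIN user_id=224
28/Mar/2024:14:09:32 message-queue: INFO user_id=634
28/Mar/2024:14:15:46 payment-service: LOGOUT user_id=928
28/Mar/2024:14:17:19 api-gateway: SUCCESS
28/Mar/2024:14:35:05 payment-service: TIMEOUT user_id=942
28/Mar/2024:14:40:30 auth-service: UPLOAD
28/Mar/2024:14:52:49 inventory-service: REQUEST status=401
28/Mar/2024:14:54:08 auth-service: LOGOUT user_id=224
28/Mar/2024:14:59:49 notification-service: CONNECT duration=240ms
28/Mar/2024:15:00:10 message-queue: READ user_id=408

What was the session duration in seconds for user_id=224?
2708

To calculate session duration:

1. Find LOGIN event for user_id=224: 28/Mar/2024:14:09:00
2. Find LOGOUT event for user_id=224: 28/Mar/2024:14:54:08
3. Session duration: 28/Mar/2024:14:54:08 - 28/Mar/2024:14:09:00 = 2708 seconds (45 minutes)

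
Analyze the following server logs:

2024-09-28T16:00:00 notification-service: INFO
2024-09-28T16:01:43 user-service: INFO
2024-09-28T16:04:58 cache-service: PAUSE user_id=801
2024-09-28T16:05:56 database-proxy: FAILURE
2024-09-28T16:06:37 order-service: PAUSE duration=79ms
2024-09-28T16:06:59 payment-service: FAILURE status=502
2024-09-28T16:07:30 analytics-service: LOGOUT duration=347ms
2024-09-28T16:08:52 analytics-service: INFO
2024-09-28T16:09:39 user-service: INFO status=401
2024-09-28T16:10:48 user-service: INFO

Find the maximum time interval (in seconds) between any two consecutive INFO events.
429

To find the longest gap:

1. Extract all INFO events in chronological order
2. Calculate time differences between consecutive events
3. Find the maximum difference
4. Longest gap: 429 seconds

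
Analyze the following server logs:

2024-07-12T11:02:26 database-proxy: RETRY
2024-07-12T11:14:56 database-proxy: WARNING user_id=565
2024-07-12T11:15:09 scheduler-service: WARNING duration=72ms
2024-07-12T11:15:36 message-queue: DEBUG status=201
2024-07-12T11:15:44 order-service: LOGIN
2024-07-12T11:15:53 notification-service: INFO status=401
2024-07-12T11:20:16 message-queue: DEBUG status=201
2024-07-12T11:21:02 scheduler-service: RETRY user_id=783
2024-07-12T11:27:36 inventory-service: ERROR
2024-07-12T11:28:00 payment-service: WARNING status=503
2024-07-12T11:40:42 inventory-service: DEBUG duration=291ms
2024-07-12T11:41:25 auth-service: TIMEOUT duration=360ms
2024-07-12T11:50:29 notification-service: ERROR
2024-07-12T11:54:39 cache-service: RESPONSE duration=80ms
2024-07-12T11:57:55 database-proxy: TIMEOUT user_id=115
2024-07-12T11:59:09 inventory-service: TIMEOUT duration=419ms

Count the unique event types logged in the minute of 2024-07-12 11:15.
4

To count unique event types:

1. Filter events in the minute starting at 2024-07-12 11:15
2. Extract event types from matching entries
3. Count unique types: 4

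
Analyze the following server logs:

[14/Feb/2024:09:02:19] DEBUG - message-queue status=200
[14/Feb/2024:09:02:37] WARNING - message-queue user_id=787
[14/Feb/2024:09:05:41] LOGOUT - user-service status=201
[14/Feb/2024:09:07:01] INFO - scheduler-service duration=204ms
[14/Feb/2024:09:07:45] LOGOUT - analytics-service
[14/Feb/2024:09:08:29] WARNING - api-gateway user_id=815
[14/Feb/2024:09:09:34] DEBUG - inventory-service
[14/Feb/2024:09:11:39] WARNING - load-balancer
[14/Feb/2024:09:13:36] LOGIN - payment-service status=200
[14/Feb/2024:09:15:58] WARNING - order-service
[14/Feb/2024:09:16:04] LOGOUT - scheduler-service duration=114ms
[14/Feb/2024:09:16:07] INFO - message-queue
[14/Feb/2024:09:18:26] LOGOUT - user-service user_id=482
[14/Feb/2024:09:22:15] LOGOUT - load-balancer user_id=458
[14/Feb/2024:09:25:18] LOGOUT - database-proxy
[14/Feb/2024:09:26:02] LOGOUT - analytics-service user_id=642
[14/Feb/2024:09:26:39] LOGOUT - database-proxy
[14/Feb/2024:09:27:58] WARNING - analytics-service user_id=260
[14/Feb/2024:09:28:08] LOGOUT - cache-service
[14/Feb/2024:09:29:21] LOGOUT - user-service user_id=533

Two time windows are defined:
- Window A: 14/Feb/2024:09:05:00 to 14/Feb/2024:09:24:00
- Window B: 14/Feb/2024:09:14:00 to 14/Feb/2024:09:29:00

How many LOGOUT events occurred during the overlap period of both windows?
3

To find overlap events:

1. Window A: 14/Feb/2024:09:05:00 to 14/Feb/2024:09:24:00
2. Window B: 14/Feb/2024:09:14:00 to 14/Feb/2024:09:29:00
3. Overlap period: 14/Feb/2024:09:14:00 to 14/Feb/2024:09:24:00
4. Count LOGOUT events in overlap: 3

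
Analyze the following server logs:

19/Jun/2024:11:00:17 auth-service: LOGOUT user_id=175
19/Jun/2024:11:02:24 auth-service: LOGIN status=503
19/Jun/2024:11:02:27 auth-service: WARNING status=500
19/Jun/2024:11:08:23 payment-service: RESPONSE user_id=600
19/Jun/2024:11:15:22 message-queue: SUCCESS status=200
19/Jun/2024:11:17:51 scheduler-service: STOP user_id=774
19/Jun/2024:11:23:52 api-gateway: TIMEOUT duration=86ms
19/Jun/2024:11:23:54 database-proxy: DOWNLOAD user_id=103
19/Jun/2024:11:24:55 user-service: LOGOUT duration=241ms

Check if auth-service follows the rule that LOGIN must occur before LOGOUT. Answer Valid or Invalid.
Invalid

To validate ordering:

1. Required order: LOGIN → LOGOUT
2. Rule: LOGIN must occur before LOGOUT
3. Check actual order of events for auth-service
4. Result: Invalid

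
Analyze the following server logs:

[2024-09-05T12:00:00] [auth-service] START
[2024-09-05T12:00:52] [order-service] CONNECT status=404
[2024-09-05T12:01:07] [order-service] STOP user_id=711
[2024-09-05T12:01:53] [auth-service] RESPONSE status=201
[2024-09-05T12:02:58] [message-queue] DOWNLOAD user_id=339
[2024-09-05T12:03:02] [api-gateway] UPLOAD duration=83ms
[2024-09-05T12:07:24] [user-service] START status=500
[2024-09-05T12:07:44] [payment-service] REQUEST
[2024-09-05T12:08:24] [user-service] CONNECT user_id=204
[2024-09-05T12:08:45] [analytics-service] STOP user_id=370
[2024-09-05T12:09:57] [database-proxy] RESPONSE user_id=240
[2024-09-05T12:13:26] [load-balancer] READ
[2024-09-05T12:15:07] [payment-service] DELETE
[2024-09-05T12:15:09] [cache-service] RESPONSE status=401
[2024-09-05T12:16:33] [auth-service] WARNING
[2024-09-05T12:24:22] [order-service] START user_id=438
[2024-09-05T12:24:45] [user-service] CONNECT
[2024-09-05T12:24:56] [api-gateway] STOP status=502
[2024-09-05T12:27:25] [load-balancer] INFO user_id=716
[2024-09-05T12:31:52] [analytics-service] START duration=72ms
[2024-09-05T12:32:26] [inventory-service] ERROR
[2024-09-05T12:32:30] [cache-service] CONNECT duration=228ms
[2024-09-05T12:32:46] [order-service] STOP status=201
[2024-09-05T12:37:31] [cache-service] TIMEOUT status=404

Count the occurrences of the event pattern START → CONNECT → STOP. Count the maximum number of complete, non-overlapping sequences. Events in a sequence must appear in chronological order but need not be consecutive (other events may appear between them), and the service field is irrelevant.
4

To count sequences:

1. Look for pattern: START → CONNECT → STOP
2. Greedily scan the log in chronological order, matching each sequence element in turn (ignoring service)
3. Each time the full pattern completes, increment the count and restart matching from the next event
4. Complete non-overlapping sequences found: 4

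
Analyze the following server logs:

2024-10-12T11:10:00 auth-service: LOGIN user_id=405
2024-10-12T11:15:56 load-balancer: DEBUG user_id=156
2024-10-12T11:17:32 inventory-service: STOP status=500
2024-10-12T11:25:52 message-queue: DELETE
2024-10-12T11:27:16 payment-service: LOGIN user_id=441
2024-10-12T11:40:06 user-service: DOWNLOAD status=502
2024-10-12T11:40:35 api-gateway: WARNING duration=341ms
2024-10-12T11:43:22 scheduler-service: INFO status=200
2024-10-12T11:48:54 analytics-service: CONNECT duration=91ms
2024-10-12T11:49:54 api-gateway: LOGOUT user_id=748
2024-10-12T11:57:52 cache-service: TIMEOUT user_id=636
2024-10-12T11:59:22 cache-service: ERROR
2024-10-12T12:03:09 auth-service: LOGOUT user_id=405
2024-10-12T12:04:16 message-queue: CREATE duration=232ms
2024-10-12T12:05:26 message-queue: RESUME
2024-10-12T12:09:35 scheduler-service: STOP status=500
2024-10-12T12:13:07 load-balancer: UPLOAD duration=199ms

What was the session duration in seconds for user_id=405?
3189

To calculate session duration:

1. Find LOGIN event for user_id=405: 2024-10-12T11:10:00
2. Find LOGOUT event for user_id=405: 2024-10-12T12:03:09
3. Session duration: 2024-10-12T12:03:09 - 2024-10-12T11:10:00 = 3189 seconds (53 minutes)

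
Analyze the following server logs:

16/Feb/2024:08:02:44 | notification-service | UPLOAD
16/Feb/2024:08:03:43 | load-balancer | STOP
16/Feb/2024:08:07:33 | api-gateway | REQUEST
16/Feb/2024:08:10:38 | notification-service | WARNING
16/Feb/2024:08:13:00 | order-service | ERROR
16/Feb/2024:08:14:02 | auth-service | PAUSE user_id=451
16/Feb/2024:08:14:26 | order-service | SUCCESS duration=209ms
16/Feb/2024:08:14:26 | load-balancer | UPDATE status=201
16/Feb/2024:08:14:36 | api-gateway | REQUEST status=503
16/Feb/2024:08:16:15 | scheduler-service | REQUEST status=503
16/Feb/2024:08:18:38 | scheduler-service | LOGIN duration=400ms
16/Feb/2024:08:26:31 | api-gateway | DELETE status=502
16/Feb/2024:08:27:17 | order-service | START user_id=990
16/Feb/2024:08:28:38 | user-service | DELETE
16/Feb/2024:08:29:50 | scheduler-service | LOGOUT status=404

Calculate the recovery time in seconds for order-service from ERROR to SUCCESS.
86

To calculate recovery time:

1. Find ERROR event for order-service: 16/Feb/2024:08:13:00
2. Find next SUCCESS event for order-service: 16/Feb/2024:08:14:26
3. Recovery time: 16/Feb/2024:08:14:26 - 16/Feb/2024:08:13:00 = 86 seconds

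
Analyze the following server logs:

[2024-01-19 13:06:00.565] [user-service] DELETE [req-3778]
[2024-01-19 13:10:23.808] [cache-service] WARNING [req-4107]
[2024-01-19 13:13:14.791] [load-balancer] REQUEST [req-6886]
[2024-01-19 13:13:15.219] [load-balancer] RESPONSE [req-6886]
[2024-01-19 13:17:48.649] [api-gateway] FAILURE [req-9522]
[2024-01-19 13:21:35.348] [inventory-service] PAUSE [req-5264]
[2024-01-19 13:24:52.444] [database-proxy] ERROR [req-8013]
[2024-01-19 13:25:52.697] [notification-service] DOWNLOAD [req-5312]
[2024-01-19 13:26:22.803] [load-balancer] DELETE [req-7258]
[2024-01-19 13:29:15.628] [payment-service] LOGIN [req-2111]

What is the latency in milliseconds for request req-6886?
428

To calculate latency:

1. Find REQUEST with id req-6886: 2024-01-19 13:13:14.791
2. Find RESPONSE with id req-6886: 2024-01-19 13:13:15.219
3. Latency: 2024-01-19 13:13:15.219 - 2024-01-19 13:13:14.791 = 428ms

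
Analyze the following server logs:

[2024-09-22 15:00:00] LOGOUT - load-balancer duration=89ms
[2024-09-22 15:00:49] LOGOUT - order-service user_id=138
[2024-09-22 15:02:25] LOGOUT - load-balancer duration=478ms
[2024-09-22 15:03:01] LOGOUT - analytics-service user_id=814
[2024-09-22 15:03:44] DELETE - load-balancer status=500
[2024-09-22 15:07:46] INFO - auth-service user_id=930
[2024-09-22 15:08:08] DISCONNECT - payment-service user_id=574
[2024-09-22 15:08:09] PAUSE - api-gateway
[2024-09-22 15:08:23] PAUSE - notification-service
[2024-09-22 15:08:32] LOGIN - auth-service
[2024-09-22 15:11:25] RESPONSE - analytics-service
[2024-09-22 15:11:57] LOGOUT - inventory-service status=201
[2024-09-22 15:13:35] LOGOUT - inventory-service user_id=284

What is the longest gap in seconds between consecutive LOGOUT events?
536

To find the longest gap:

1. Extract all LOGOUT events in chronological order
2. Calculate time differences between consecutive events
3. Find the maximum difference
4. Longest gap: 536 seconds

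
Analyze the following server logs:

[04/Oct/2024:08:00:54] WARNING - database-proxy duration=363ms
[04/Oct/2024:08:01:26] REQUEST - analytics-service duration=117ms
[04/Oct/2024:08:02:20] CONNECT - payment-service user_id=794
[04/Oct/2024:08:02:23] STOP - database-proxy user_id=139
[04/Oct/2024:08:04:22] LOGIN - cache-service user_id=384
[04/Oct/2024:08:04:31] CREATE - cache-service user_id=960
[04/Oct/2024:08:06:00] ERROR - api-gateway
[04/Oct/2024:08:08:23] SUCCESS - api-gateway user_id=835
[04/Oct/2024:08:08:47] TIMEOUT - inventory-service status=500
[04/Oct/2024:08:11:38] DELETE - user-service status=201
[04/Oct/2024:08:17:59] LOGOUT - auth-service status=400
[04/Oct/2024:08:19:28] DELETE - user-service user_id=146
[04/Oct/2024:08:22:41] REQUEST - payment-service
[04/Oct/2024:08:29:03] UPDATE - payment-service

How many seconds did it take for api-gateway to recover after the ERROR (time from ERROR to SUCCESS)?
143

To calculate recovery time:

1. Find ERROR event for api-gateway: 04/Oct/2024:08:06:00
2. Find next SUCCESS event for api-gateway: 04/Oct/2024:08:08:23
3. Recovery time: 04/Oct/2024:08:08:23 - 04/Oct/2024:08:06:00 = 143 seconds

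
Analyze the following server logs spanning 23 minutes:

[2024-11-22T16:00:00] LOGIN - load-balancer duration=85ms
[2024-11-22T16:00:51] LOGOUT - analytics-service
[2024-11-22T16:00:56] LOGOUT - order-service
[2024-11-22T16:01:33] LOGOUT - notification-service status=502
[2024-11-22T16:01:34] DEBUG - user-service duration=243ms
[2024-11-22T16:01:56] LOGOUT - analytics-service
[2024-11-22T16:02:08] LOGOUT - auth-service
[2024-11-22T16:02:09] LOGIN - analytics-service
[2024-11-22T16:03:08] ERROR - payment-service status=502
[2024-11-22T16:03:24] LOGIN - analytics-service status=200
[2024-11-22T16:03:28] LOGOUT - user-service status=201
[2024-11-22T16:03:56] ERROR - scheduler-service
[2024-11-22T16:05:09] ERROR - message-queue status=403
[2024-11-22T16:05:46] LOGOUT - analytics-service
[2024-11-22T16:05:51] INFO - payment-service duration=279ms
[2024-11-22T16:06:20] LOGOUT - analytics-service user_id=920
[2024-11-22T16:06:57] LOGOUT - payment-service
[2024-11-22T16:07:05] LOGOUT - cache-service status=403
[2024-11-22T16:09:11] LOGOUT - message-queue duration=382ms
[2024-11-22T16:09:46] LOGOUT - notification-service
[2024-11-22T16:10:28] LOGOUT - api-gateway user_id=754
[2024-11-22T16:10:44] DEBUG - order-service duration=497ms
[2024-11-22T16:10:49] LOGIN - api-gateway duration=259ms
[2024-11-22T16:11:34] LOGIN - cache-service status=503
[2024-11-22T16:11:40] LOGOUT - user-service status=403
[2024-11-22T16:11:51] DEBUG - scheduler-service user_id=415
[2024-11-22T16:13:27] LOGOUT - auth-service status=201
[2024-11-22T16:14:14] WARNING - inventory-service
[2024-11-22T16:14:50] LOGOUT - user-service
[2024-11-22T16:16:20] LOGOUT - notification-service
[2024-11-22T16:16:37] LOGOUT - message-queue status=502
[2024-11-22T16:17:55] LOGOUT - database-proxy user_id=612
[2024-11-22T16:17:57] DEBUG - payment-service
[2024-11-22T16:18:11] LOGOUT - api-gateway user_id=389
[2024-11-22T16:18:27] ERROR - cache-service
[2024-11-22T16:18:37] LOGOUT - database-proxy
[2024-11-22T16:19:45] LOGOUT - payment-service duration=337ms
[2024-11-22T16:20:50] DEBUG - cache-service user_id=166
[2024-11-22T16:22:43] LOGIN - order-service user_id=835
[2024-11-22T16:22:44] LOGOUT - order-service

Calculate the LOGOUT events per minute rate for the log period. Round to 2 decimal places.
1.0

To calculate the rate:

1. Count total LOGOUT events: 23
2. Total time period: 23 minutes
3. Rate = 23 / 23 = 1.0 events per minute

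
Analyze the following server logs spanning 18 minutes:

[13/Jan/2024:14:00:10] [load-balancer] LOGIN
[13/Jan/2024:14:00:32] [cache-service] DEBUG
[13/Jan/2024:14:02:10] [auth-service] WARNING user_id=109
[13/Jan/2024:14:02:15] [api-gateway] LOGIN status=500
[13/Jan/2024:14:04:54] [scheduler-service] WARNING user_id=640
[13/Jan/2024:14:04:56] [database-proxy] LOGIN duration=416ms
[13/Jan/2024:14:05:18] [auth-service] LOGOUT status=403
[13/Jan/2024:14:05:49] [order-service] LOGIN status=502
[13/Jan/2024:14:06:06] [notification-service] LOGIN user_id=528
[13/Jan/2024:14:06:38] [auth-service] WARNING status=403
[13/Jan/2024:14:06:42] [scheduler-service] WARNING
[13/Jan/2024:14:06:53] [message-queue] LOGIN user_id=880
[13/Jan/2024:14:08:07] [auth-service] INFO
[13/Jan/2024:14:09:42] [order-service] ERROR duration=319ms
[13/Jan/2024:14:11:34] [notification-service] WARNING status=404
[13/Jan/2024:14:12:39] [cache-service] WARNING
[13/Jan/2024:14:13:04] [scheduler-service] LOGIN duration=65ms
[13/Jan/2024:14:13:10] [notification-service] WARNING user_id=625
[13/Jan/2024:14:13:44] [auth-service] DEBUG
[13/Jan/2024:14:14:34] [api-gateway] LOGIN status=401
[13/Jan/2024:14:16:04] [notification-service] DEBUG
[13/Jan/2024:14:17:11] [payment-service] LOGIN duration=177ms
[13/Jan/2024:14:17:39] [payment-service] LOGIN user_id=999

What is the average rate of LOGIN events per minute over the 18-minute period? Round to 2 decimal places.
0.56

To calculate the rate:

1. Count total LOGIN events: 10
2. Total time period: 18 minutes
3. Rate = 10 / 18 = 0.56 events per minute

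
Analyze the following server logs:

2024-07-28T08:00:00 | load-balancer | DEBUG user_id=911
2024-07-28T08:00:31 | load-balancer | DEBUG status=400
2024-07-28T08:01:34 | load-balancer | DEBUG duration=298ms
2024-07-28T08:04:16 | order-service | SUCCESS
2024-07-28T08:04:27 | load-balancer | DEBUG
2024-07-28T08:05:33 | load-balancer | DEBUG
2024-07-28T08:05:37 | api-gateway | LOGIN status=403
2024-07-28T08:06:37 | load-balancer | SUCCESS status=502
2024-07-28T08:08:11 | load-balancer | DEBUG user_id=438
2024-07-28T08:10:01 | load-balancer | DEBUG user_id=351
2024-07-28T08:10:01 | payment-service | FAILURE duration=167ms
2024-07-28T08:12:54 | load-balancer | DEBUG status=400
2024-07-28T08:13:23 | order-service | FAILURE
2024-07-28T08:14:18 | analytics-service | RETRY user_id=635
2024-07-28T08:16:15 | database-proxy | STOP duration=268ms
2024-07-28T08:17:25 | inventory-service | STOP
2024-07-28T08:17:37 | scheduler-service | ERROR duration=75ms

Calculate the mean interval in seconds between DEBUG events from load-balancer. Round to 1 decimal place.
110.6

To calculate average interval:

1. Find all DEBUG events for load-balancer in order
2. Calculate time gaps between consecutive events
3. Compute mean of gaps: 774 / 7 = 110.6 seconds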